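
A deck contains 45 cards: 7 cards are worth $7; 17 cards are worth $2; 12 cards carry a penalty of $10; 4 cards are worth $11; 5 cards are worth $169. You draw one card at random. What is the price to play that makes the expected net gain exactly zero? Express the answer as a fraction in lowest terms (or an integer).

284/15 dollars

E[payout] = (7/45)·7 + (17/45)·2 + (12/45)·(-10) + (4/45)·11 + (5/45)·169 = 284/15
Fair fee = E[payout] = 284/15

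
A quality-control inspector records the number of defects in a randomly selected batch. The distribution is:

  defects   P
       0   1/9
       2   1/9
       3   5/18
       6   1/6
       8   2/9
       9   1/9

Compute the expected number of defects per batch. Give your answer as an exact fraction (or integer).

29/6

E[X] = (1/9)·0 + (1/9)·2 + (5/18)·3 + (1/6)·6 + (2/9)·8 + (1/9)·9
     = 29/6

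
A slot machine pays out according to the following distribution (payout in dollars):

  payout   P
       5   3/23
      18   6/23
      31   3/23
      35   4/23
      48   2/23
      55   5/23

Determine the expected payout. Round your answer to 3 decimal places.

$31.609

E[X] = (3/23)·5 + (6/23)·18 + (3/23)·31 + (4/23)·35 + (2/23)·48 + (5/23)·55
     = 727/23 ≈ 31.609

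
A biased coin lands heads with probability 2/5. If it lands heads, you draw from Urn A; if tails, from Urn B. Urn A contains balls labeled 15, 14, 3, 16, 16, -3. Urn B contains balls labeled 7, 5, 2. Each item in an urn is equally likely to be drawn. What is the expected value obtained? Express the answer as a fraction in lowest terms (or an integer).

E[X | Urn A] = (15 + 14 + 3 + 16 + 16 − 3)/6 = 61/6
E[X | Urn B] = (7 + 5 + 2)/3 = 14/3
E[X] = (2/5)·61/6 + (3/5)·14/3 = 103/15

103/15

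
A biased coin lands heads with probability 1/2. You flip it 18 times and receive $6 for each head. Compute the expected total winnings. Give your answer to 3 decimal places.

E[#heads] = 18·1/2 = 9 (linearity over flips).
E[winnings] = 6·9 = 54.
≈ 54.000

$54.000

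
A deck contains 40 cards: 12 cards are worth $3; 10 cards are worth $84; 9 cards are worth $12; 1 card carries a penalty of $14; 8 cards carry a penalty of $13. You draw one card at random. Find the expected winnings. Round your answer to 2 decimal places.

E[payout] = (12/40)·3 + (10/40)·84 + (9/40)·12 + (1/40)·(-14) + (8/40)·(-13) = 433/20
≈ $21.65

$21.65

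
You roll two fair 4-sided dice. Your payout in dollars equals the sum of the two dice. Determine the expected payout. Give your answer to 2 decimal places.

$5.00

Distribution of the sum of the two dice: 2 w.p. 1/16, 3 w.p. 1/8, 4 w.p. 3/16, 5 w.p. 1/4, 6 w.p. 3/16, 7 w.p. 1/8, …
E[payout] = (1/16)·2 + (1/8)·3 + (3/16)·4 + (1/4)·5 + (3/16)·6 + (1/8)·7 + (1/16)·8 = 5
≈ $5.00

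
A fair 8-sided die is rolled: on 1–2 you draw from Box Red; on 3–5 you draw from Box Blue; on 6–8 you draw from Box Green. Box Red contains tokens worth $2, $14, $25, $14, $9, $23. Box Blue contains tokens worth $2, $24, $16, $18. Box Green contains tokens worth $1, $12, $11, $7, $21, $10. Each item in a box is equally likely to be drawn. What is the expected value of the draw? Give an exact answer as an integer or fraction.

105/8 dollars

E[X | Box Red] = (2 + 14 + 25 + 14 + 9 + 23)/6 = 29/2
E[X | Box Blue] = (2 + 24 + 16 + 18)/4 = 15
E[X | Box Green] = (1 + 12 + 11 + 7 + 21 + 10)/6 = 31/3
E[X] = (1/4)·29/2 + (3/8)·15 + (3/8)·31/3 = 105/8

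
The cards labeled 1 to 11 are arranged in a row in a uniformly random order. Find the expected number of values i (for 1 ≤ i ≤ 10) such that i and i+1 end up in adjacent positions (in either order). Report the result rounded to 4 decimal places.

1.8182

For each i ∈ {1,…,10}, let Xᵢ = 1 if i and i+1 are adjacent. P(Xᵢ=1) = 2·(11−1)!/11! = 2/11.
By linearity, E[ΣXᵢ] = (10)·(2/11) = 20/11.
≈ 1.8182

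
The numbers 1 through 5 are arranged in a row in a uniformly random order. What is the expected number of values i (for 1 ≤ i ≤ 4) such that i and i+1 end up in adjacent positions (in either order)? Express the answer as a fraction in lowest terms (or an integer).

8/5

For each i ∈ {1,…,4}, let Xᵢ = 1 if i and i+1 are adjacent. P(Xᵢ=1) = 2·(5−1)!/5! = 2/5.
By linearity, E[ΣXᵢ] = (4)·(2/5) = 8/5.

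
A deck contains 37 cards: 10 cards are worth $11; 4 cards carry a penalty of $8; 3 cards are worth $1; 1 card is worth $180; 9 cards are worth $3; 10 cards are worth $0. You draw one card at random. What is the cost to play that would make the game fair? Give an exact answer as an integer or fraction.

288/37 dollars

E[payout] = (10/37)·11 + (4/37)·(-8) + (3/37)·1 + (1/37)·180 + (9/37)·3 + (10/37)·0 = 288/37
Fair fee = E[payout] = 288/37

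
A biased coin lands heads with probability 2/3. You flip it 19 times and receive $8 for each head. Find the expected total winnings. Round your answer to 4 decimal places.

E[#heads] = 19·2/3 = 38/3 (linearity over flips).
E[winnings] = 8·38/3 = 304/3.
≈ 101.3333

$101.3333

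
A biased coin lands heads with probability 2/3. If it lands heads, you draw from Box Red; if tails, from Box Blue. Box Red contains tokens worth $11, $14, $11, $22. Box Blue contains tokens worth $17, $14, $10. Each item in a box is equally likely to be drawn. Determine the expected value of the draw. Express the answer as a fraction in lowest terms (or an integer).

E[X | Box Red] = (11 + 14 + 11 + 22)/4 = 29/2
E[X | Box Blue] = (17 + 14 + 10)/3 = 41/3
E[X] = (2/3)·29/2 + (1/3)·41/3 = 128/9

128/9 dollars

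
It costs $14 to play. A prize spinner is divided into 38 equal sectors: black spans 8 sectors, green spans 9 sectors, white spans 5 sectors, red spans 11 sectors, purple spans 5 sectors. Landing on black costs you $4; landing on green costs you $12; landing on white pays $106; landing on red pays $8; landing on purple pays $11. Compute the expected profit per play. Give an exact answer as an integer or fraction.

1/38 dollars

E[payout] = (8/38)·(-4) + (9/38)·(-12) + (5/38)·106 + (11/38)·8 + (5/38)·11 = 533/38
Expected profit = 533/38 − 14 = 1/38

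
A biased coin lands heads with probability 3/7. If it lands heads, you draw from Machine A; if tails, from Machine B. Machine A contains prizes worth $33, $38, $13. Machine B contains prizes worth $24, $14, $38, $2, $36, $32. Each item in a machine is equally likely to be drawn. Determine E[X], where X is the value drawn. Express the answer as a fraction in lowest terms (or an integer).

544/21 dollars

E[X | Machine A] = (33 + 38 + 13)/3 = 28
E[X | Machine B] = (24 + 14 + 38 + 2 + 36 + 32)/6 = 73/3
E[X] = (3/7)·28 + (4/7)·73/3 = 544/21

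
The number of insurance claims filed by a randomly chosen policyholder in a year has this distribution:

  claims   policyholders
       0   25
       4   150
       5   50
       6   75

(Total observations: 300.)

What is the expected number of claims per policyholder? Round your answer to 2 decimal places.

4.33

Total = 300, so P(claims=0) = 25/300, etc.
E[X] = (1/12)·0 + (1/2)·4 + (1/6)·5 + (1/4)·6
     = 13/3 ≈ 4.33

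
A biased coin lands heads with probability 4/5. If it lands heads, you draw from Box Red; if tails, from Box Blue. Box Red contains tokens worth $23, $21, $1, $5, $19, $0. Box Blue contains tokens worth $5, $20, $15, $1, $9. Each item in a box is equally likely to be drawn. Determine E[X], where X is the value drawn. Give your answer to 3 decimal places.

E[X | Box Red] = (23 + 21 + 1 + 5 + 19 + 0)/6 = 23/2
E[X | Box Blue] = (5 + 20 + 15 + 1 + 9)/5 = 10
E[X] = (4/5)·23/2 + (1/5)·10 = 56/5 ≈ 11.200

$11.200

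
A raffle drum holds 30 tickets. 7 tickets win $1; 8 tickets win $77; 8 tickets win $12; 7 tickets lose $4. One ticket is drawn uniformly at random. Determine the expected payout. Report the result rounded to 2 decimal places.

E[payout] = (7/30)·1 + (8/30)·77 + (8/30)·12 + (7/30)·(-4) = 691/30
≈ $23.03

$23.03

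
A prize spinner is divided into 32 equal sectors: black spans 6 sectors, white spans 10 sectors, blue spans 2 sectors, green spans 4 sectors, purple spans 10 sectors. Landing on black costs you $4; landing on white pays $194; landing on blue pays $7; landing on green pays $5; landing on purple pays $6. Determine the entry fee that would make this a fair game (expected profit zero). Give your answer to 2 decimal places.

$62.81

E[payout] = (6/32)·(-4) + (10/32)·194 + (2/32)·7 + (4/32)·5 + (10/32)·6 = 1005/16
Fair fee = E[payout] = 1005/16 ≈ $62.81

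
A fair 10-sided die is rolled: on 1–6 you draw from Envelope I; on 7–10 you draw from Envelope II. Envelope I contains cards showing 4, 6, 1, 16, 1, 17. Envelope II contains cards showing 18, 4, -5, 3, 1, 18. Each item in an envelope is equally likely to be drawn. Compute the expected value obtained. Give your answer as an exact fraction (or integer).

71/10

E[X | Envelope I] = (4 + 6 + 1 + 16 + 1 + 17)/6 = 15/2
E[X | Envelope II] = (18 + 4 − 5 + 3 + 1 + 18)/6 = 13/2
E[X] = (3/5)·15/2 + (2/5)·13/2 = 71/10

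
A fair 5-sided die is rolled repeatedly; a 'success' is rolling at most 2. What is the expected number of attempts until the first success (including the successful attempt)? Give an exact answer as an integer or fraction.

5/2

For a geometric distribution, E[trials] = 1/p = 1/(2/5) = 5/2.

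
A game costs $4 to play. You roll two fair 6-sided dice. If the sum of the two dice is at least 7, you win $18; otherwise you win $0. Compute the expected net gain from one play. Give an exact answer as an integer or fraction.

E[payout] = (5/12)·0 + (7/12)·18 = 21/2
Expected profit = 21/2 − 4 = 13/2

13/2 dollars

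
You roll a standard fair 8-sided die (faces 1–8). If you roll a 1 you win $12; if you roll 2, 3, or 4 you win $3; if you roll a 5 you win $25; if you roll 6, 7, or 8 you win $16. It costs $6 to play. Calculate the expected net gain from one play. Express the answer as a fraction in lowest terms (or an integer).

23/4 dollars

E[payout] = (3/8)·3 + (1/8)·12 + (3/8)·16 + (1/8)·25 = 47/4
Expected profit = 47/4 − 6 = 23/4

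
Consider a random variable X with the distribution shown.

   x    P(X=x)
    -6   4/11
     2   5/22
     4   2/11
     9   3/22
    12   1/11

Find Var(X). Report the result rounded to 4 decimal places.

E[X] = (4/11)·(-6) + (5/22)·2 + (2/11)·4 + (3/22)·9 + (1/11)·12 = 29/22
E[X²] = (4/11)·36 + (5/22)·4 + (2/11)·16 + (3/22)·81 + (1/11)·144 = 903/22
Var(X) = 903/22 − (29/22)² = 19025/484 ≈ 39.3079

39.3079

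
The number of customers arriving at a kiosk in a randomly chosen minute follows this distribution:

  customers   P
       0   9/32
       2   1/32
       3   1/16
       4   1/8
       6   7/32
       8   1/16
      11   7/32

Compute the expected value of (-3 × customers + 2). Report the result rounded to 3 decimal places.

E[-3x+2] = (9/32)·2 + (1/32)·(-4) + (1/16)·(-7) + (1/8)·(-10) + (7/32)·(-16) + (1/16)·(-22) + (7/32)·(-31)
     = -413/32 ≈ -12.906

-12.906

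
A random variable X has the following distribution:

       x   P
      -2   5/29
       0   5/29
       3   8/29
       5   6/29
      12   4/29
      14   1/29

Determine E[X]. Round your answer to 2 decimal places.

3.66

E[X] = (5/29)·(-2) + (5/29)·0 + (8/29)·3 + (6/29)·5 + (4/29)·12 + (1/29)·14
     = 106/29 ≈ 3.66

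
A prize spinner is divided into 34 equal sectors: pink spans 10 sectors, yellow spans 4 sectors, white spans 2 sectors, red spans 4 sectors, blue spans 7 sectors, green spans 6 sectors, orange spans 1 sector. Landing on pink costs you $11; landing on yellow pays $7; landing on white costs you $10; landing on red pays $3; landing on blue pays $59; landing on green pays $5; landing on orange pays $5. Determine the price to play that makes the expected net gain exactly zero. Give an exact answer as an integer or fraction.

179/17 dollars

E[payout] = (10/34)·(-11) + (4/34)·7 + (2/34)·(-10) + (4/34)·3 + (7/34)·59 + (6/34)·5 + (1/34)·5 = 179/17
Fair fee = E[payout] = 179/17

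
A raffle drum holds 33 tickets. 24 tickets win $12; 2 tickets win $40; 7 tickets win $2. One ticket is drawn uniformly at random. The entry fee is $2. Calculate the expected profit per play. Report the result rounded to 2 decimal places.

$9.58

E[payout] = (24/33)·12 + (2/33)·40 + (7/33)·2 = 382/33
Expected profit = 382/33 − 2 = 316/33 ≈ $9.58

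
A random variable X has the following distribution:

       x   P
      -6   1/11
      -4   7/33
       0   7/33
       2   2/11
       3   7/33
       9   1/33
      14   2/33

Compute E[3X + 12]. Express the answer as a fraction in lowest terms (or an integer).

E[3x+12] = (1/11)·(-6) + (7/33)·0 + (7/33)·12 + (2/11)·18 + (7/33)·21 + (1/33)·39 + (2/33)·54
     = 156/11

156/11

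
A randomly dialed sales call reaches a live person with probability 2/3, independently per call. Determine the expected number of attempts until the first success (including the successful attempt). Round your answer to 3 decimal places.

1.500

For a geometric distribution, E[trials] = 1/p = 1/(2/3) = 3/2.
≈ 1.500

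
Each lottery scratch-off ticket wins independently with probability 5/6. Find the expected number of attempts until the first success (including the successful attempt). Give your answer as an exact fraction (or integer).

For a geometric distribution, E[trials] = 1/p = 1/(5/6) = 6/5.

6/5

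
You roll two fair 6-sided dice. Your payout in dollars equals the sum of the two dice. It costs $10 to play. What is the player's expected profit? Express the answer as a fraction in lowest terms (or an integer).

-$3

Distribution of the sum of the two dice: 2 w.p. 1/36, 3 w.p. 1/18, 4 w.p. 1/12, 5 w.p. 1/9, 6 w.p. 5/36, 7 w.p. 1/6, …
E[payout] = (1/36)·2 + (1/18)·3 + (1/12)·4 + (1/9)·5 + (5/36)·6 + (1/6)·7 + (5/36)·8 + (1/9)·9 + (1/12)·10 + (1/18)·11 + (1/36)·12 = 7
Expected profit = 7 − 10 = -3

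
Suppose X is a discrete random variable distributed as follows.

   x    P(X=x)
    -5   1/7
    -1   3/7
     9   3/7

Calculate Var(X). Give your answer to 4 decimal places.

E[X] = (1/7)·(-5) + (3/7)·(-1) + (3/7)·9 = 19/7
E[X²] = (1/7)·25 + (3/7)·1 + (3/7)·81 = 271/7
Var(X) = 271/7 − (19/7)² = 1536/49 ≈ 31.3469

31.3469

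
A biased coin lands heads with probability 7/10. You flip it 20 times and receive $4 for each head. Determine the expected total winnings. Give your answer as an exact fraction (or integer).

$56

E[#heads] = 20·7/10 = 14 (linearity over flips).
E[winnings] = 4·14 = 56.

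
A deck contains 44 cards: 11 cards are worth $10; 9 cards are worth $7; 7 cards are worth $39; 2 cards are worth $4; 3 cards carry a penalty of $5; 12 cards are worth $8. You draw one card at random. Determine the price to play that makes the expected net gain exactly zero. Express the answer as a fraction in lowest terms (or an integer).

E[payout] = (11/44)·10 + (9/44)·7 + (7/44)·39 + (2/44)·4 + (3/44)·(-5) + (12/44)·8 = 535/44
Fair fee = E[payout] = 535/44

535/44 dollars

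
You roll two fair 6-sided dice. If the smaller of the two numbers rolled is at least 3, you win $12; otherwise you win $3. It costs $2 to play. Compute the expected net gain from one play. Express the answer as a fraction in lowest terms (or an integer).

$5

E[payout] = (5/9)·3 + (4/9)·12 = 7
Expected profit = 7 − 2 = 5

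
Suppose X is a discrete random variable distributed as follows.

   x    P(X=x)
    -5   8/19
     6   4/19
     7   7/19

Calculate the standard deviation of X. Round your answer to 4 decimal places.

5.7568

E[X] = 33/19, E[X²] = 687/19
Var(X) = E[X²] − (E[X])² = 687/19 − 1089/361 = 11964/361
SD(X) = √(11964/361) ≈ 5.7568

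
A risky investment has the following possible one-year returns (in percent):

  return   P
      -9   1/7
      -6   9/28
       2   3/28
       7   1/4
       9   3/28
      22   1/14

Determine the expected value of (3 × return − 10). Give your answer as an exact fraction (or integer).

-43/7

E[3x-10] = (1/7)·(-37) + (9/28)·(-28) + (3/28)·(-4) + (1/4)·11 + (3/28)·17 + (1/14)·56
     = -43/7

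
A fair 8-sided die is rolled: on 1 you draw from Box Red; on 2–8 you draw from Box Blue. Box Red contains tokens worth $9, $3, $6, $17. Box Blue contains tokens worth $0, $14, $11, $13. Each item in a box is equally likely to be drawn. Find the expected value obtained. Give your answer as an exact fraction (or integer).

E[X | Box Red] = (9 + 3 + 6 + 17)/4 = 35/4
E[X | Box Blue] = (0 + 14 + 11 + 13)/4 = 19/2
E[X] = (1/8)·35/4 + (7/8)·19/2 = 301/32

301/32 dollars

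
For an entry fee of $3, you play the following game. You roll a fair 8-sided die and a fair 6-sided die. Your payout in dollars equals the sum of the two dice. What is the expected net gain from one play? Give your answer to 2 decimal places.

$5.00

Distribution of the sum of the two dice: 2 w.p. 1/48, 3 w.p. 1/24, 4 w.p. 1/16, 5 w.p. 1/12, 6 w.p. 5/48, 7 w.p. 1/8, …
E[payout] = (1/48)·2 + (1/24)·3 + (1/16)·4 + (1/12)·5 + (5/48)·6 + (1/8)·7 + (1/8)·8 + (1/8)·9 + (5/48)·10 + (1/12)·11 + (1/16)·12 + (1/24)·13 + (1/48)·14 = 8
Expected profit = 8 − 3 = 5 ≈ $5.00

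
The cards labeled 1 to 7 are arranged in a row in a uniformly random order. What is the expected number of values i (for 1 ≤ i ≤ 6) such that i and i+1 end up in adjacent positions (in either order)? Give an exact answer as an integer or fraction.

For each i ∈ {1,…,6}, let Xᵢ = 1 if i and i+1 are adjacent. P(Xᵢ=1) = 2·(7−1)!/7! = 2/7.
By linearity, E[ΣXᵢ] = (6)·(2/7) = 12/7.

12/7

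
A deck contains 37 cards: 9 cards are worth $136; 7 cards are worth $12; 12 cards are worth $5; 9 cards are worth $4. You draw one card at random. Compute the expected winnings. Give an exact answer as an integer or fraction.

1404/37 dollars

E[payout] = (9/37)·136 + (7/37)·12 + (12/37)·5 + (9/37)·4 = 1404/37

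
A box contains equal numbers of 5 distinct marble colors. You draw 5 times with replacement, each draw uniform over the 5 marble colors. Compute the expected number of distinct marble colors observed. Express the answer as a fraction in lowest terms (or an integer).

2101/625

Let Xⱼ=1 if type j appears at least once. P(Xⱼ=1) = 1 − ((5−1)/5)^5 = 2101/3125.
E[#distinct] = 5·2101/3125 = 2101/625.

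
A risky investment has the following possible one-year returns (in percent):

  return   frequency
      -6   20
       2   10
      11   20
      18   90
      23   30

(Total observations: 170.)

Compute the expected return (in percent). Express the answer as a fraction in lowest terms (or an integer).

243/17

Total = 170, so P(return=-6) = 20/170, etc.
E[X] = (2/17)·(-6) + (1/17)·2 + (2/17)·11 + (9/17)·18 + (3/17)·23
     = 243/17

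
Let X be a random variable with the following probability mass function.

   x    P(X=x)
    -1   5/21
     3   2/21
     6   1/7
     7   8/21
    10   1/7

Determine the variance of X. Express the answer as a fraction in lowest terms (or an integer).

E[X] = (5/21)·(-1) + (2/21)·3 + (1/7)·6 + (8/21)·7 + (1/7)·10 = 5
E[X²] = (5/21)·1 + (2/21)·9 + (1/7)·36 + (8/21)·49 + (1/7)·100 = 823/21
Var(X) = 823/21 − (5)² = 298/21

298/21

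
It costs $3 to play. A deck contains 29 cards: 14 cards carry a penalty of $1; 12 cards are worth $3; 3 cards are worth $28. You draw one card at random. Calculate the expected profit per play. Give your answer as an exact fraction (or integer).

E[payout] = (14/29)·(-1) + (12/29)·3 + (3/29)·28 = 106/29
Expected profit = 106/29 − 3 = 19/29

19/29 dollars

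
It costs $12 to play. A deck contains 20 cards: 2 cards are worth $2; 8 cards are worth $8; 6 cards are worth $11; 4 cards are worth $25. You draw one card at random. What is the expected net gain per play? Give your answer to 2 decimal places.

E[payout] = (2/20)·2 + (8/20)·8 + (6/20)·11 + (4/20)·25 = 117/10
Expected profit = 117/10 − 12 = -3/10 ≈ -$0.30

-$0.30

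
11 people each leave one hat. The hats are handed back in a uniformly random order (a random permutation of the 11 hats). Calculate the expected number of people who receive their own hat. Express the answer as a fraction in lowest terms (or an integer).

Let Xᵢ = 1 if person i gets their own hat. For each i, P(Xᵢ=1) = 1/11.
By linearity of expectation, E[X₁+…+X_11] = 11·(1/11) = 1.

1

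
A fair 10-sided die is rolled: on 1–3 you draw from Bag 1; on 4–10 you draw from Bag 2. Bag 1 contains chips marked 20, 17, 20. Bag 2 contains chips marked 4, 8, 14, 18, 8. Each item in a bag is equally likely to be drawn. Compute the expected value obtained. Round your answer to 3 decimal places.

12.980

E[X | Bag 1] = (20 + 17 + 20)/3 = 19
E[X | Bag 2] = (4 + 8 + 14 + 18 + 8)/5 = 52/5
E[X] = (3/10)·19 + (7/10)·52/5 = 649/50 ≈ 12.980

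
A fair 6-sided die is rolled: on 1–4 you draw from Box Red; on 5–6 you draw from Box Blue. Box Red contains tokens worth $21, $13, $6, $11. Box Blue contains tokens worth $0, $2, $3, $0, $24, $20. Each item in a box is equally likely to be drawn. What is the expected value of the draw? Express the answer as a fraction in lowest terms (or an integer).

E[X | Box Red] = (21 + 13 + 6 + 11)/4 = 51/4
E[X | Box Blue] = (0 + 2 + 3 + 0 + 24 + 20)/6 = 49/6
E[X] = (2/3)·51/4 + (1/3)·49/6 = 101/9

101/9 dollars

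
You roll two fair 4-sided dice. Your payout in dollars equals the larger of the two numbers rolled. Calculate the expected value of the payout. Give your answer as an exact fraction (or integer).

25/8 dollars

Distribution of the larger of the two numbers rolled: 1 w.p. 1/16, 2 w.p. 3/16, 3 w.p. 5/16, 4 w.p. 7/16
E[payout] = (1/16)·1 + (3/16)·2 + (5/16)·3 + (7/16)·4 = 25/8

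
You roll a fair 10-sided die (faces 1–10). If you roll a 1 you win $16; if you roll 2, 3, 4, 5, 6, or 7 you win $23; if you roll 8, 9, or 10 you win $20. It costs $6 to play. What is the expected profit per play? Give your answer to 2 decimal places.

E[payout] = (1/10)·16 + (3/10)·20 + (3/5)·23 = 107/5
Expected profit = 107/5 − 6 = 77/5 ≈ $15.40

$15.40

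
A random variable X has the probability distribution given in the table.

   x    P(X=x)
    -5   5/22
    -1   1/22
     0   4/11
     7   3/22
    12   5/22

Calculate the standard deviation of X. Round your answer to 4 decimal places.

E[X] = 5/2, E[X²] = 993/22
Var(X) = E[X²] − (E[X])² = 993/22 − 25/4 = 1711/44
SD(X) = √(1711/44) ≈ 6.2359

6.2359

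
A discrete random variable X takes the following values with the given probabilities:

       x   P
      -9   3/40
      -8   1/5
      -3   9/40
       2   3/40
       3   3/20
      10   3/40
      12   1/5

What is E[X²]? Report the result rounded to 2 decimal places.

58.85

E[X²] = (3/40)·81 + (1/5)·64 + (9/40)·9 + (3/40)·4 + (3/20)·9 + (3/40)·100 + (1/5)·144
     = 1177/20 ≈ 58.85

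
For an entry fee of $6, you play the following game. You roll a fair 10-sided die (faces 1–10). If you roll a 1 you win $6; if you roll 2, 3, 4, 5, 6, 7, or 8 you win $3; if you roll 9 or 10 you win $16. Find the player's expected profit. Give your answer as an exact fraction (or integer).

E[payout] = (7/10)·3 + (1/10)·6 + (1/5)·16 = 59/10
Expected profit = 59/10 − 6 = -1/10

-1/10 dollars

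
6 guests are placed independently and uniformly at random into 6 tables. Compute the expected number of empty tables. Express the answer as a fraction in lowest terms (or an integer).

Let Xⱼ=1 if table j is empty. P(Xⱼ=1) = ((6-1)/6)^6 = 15625/46656.
By linearity, E[#empty] = 6·15625/46656 = 15625/7776.

15625/7776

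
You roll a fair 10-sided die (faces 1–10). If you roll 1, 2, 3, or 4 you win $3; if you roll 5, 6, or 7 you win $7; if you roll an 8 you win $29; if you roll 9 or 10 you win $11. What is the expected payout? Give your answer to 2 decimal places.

$8.40

E[payout] = (2/5)·3 + (3/10)·7 + (1/5)·11 + (1/10)·29 = 42/5
≈ $8.40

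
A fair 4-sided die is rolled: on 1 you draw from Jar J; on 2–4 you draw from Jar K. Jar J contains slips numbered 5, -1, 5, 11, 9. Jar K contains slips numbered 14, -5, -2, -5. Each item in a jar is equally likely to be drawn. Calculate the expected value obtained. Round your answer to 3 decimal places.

1.825

E[X | Jar J] = (5 − 1 + 5 + 11 + 9)/5 = 29/5
E[X | Jar K] = (14 − 5 − 2 − 5)/4 = 1/2
E[X] = (1/4)·29/5 + (3/4)·1/2 = 73/40 ≈ 1.825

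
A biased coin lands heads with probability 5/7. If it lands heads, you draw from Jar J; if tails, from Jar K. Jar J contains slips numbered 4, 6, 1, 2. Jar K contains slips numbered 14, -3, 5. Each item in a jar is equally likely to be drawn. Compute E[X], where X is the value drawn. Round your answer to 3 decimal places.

E[X | Jar J] = (4 + 6 + 1 + 2)/4 = 13/4
E[X | Jar K] = (14 − 3 + 5)/3 = 16/3
E[X] = (5/7)·13/4 + (2/7)·16/3 = 323/84 ≈ 3.845

3.845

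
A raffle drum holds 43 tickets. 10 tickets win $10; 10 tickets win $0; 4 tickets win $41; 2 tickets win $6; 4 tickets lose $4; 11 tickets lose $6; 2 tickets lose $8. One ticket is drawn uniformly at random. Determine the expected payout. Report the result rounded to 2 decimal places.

E[payout] = (10/43)·10 + (10/43)·0 + (4/43)·41 + (2/43)·6 + (4/43)·(-4) + (11/43)·(-6) + (2/43)·(-8) = 178/43
≈ $4.14

$4.14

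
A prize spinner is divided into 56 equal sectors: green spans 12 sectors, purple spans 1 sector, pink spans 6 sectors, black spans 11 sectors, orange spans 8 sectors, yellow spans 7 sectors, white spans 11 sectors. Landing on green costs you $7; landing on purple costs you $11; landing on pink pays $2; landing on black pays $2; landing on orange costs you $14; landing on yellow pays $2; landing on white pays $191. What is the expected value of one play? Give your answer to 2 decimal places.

$34.68

E[payout] = (12/56)·(-7) + (1/56)·(-11) + (6/56)·2 + (11/56)·2 + (8/56)·(-14) + (7/56)·2 + (11/56)·191 = 971/28
≈ $34.68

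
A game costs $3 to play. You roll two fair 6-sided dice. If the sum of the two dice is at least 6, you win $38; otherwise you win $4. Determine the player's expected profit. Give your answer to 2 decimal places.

$25.56

E[payout] = (5/18)·4 + (13/18)·38 = 257/9
Expected profit = 257/9 − 3 = 230/9 ≈ $25.56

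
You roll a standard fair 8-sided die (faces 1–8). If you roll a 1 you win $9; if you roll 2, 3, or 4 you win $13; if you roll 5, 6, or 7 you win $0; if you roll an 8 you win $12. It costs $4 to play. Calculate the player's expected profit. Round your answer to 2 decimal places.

$3.50

E[payout] = (3/8)·0 + (1/8)·9 + (1/8)·12 + (3/8)·13 = 15/2
Expected profit = 15/2 − 4 = 7/2 ≈ $3.50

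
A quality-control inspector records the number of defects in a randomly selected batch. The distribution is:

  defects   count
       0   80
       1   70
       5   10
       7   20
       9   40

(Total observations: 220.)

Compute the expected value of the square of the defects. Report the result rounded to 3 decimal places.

Total = 220, so P(defects=0) = 80/220, etc.
E[X²] = (4/11)·0 + (7/22)·1 + (1/22)·25 + (1/11)·49 + (2/11)·81
     = 227/11 ≈ 20.636

20.636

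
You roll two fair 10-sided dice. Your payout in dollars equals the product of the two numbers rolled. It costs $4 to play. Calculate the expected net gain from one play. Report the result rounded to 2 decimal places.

Distribution of the product of the two numbers rolled: 1 w.p. 1/100, 2 w.p. 1/50, 3 w.p. 1/50, 4 w.p. 3/100, 5 w.p. 1/50, 6 w.p. 1/25, …
E[payout] = (1/100)·1 + (1/50)·2 + (1/50)·3 + (3/100)·4 + (1/50)·5 + (1/25)·6 + (1/50)·7 + (1/25)·8 + (3/100)·9 + (1/25)·10 + (1/25)·12 + (1/50)·14 + (1/50)·15 + (3/100)·16 + (1/25)·18 + (1/25)·20 + (1/50)·21 + (1/25)·24 + (1/100)·25 + (1/50)·27 + (1/50)·28 + (1/25)·30 + (1/50)·32 + (1/50)·35 + (3/100)·36 + (1/25)·40 + (1/50)·42 + (1/50)·45 + (1/50)·48 + (1/100)·49 + (1/50)·50 + (1/50)·54 + (1/50)·56 + (1/50)·60 + (1/50)·63 + (1/100)·64 + (1/50)·70 + (1/50)·72 + (1/50)·80 + (1/100)·81 + (1/50)·90 + (1/100)·100 = 121/4
Expected profit = 121/4 − 4 = 105/4 ≈ $26.25

$26.25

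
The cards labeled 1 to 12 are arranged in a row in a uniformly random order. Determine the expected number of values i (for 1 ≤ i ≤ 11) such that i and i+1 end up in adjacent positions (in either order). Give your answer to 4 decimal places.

1.8333

For each i ∈ {1,…,11}, let Xᵢ = 1 if i and i+1 are adjacent. P(Xᵢ=1) = 2·(12−1)!/12! = 2/12.
By linearity, E[ΣXᵢ] = (11)·(2/12) = 11/6.
≈ 1.8333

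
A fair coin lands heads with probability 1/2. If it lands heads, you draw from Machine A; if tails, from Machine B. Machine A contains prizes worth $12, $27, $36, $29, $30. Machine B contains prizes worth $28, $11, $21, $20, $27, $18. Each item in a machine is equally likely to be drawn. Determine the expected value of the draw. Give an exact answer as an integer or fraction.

1429/60 dollars

E[X | Machine A] = (12 + 27 + 36 + 29 + 30)/5 = 134/5
E[X | Machine B] = (28 + 11 + 21 + 20 + 27 + 18)/6 = 125/6
E[X] = (1/2)·134/5 + (1/2)·125/6 = 1429/60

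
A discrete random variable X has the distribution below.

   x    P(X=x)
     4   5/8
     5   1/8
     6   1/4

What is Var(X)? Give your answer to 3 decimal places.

E[X] = (5/8)·4 + (1/8)·5 + (1/4)·6 = 37/8
E[X²] = (5/8)·16 + (1/8)·25 + (1/4)·36 = 177/8
Var(X) = 177/8 − (37/8)² = 47/64 ≈ 0.734

0.734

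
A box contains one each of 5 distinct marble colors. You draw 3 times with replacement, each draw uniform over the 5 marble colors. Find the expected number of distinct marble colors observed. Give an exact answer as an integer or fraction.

61/25

Let Xⱼ=1 if type j appears at least once. P(Xⱼ=1) = 1 − ((5−1)/5)^3 = 61/125.
E[#distinct] = 5·61/125 = 61/25.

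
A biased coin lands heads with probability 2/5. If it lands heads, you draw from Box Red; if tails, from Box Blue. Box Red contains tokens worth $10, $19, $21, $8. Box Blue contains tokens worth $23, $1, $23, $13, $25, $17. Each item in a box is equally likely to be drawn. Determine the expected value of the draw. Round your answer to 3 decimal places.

E[X | Box Red] = (10 + 19 + 21 + 8)/4 = 29/2
E[X | Box Blue] = (23 + 1 + 23 + 13 + 25 + 17)/6 = 17
E[X] = (2/5)·29/2 + (3/5)·17 = 16 ≈ 16.000

$16.000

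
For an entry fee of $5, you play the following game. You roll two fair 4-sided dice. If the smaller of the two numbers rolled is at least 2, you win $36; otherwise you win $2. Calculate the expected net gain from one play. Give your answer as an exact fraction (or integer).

129/8 dollars

E[payout] = (7/16)·2 + (9/16)·36 = 169/8
Expected profit = 169/8 − 5 = 129/8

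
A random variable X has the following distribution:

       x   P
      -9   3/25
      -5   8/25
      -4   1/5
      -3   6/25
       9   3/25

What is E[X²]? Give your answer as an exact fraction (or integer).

E[X²] = (3/25)·81 + (8/25)·25 + (1/5)·16 + (6/25)·9 + (3/25)·81
     = 164/5

164/5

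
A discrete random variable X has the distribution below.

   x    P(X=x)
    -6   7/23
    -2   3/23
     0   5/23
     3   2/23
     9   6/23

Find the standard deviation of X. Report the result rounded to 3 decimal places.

E[X] = 12/23, E[X²] = 768/23
Var(X) = E[X²] − (E[X])² = 768/23 − 144/529 = 17520/529
SD(X) = √(17520/529) ≈ 5.755

5.755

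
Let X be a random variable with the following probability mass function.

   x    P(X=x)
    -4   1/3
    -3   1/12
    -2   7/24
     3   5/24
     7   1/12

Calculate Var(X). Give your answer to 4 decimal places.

12.2899

E[X] = (1/3)·(-4) + (1/12)·(-3) + (7/24)·(-2) + (5/24)·3 + (1/12)·7 = -23/24
E[X²] = (1/3)·16 + (1/12)·9 + (7/24)·4 + (5/24)·9 + (1/12)·49 = 317/24
Var(X) = 317/24 − (-23/24)² = 7079/576 ≈ 12.2899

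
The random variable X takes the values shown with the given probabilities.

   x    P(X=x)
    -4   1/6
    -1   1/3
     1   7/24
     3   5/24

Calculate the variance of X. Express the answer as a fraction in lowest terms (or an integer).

E[X] = (1/6)·(-4) + (1/3)·(-1) + (7/24)·1 + (5/24)·3 = -1/12
E[X²] = (1/6)·16 + (1/3)·1 + (7/24)·1 + (5/24)·9 = 31/6
Var(X) = 31/6 − (-1/12)² = 743/144

743/144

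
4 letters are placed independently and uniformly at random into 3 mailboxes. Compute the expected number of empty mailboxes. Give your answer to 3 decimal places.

Let Xⱼ=1 if mailbox j is empty. P(Xⱼ=1) = ((3-1)/3)^4 = 16/81.
By linearity, E[#empty] = 3·16/81 = 16/27.
≈ 0.593

0.593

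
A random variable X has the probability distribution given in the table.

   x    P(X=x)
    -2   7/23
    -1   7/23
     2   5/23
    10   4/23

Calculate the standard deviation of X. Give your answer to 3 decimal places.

E[X] = 29/23, E[X²] = 455/23
Var(X) = E[X²] − (E[X])² = 455/23 − 841/529 = 9624/529
SD(X) = √(9624/529) ≈ 4.265

4.265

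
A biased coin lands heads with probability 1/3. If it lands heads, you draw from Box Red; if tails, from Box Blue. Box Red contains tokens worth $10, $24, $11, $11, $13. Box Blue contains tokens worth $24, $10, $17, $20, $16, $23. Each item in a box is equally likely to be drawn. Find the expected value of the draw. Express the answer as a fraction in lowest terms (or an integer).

E[X | Box Red] = (10 + 24 + 11 + 11 + 13)/5 = 69/5
E[X | Box Blue] = (24 + 10 + 17 + 20 + 16 + 23)/6 = 55/3
E[X] = (1/3)·69/5 + (2/3)·55/3 = 757/45

757/45 dollars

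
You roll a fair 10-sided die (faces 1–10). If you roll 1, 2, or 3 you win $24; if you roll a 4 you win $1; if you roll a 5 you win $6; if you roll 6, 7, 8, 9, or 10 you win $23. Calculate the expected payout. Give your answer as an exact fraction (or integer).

E[payout] = (1/10)·1 + (1/10)·6 + (1/2)·23 + (3/10)·24 = 97/5

97/5 dollars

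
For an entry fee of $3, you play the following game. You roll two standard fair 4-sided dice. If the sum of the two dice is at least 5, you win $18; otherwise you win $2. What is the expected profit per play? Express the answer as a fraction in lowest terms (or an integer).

$9

E[payout] = (3/8)·2 + (5/8)·18 = 12
Expected profit = 12 − 3 = 9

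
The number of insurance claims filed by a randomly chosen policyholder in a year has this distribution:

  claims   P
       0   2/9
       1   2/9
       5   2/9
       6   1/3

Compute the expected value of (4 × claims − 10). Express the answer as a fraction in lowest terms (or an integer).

10/3

E[4x-10] = (2/9)·(-10) + (2/9)·(-6) + (2/9)·10 + (1/3)·14
     = 10/3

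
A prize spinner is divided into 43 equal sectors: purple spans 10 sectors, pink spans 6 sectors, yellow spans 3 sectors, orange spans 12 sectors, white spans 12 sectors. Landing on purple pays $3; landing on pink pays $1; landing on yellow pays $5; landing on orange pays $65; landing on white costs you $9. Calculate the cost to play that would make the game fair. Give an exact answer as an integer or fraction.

723/43 dollars

E[payout] = (10/43)·3 + (6/43)·1 + (3/43)·5 + (12/43)·65 + (12/43)·(-9) = 723/43
Fair fee = E[payout] = 723/43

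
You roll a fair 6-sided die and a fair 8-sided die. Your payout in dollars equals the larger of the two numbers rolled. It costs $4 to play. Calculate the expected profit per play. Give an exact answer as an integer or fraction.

59/48 dollars

Distribution of the larger of the two numbers rolled: 1 w.p. 1/48, 2 w.p. 1/16, 3 w.p. 5/48, 4 w.p. 7/48, 5 w.p. 3/16, 6 w.p. 11/48, …
E[payout] = (1/48)·1 + (1/16)·2 + (5/48)·3 + (7/48)·4 + (3/16)·5 + (11/48)·6 + (1/8)·7 + (1/8)·8 = 251/48
Expected profit = 251/48 − 4 = 59/48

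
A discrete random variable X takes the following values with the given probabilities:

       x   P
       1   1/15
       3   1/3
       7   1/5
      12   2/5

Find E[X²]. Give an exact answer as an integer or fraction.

1057/15

E[X²] = (1/15)·1 + (1/3)·9 + (1/5)·49 + (2/5)·144
     = 1057/15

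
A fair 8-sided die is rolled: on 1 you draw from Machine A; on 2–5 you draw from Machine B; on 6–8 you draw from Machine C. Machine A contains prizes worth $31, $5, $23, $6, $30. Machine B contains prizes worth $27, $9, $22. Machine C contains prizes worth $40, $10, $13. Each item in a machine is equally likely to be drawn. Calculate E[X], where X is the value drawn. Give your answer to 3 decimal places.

E[X | Machine A] = (31 + 5 + 23 + 6 + 30)/5 = 19
E[X | Machine B] = (27 + 9 + 22)/3 = 58/3
E[X | Machine C] = (40 + 10 + 13)/3 = 21
E[X] = (1/8)·19 + (1/2)·58/3 + (3/8)·21 = 239/12 ≈ 19.917

$19.917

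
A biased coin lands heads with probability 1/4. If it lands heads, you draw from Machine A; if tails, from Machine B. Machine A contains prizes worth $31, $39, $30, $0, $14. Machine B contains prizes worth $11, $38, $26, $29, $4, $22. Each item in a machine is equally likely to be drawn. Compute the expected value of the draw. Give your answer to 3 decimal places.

$21.950

E[X | Machine A] = (31 + 39 + 30 + 0 + 14)/5 = 114/5
E[X | Machine B] = (11 + 38 + 26 + 29 + 4 + 22)/6 = 65/3
E[X] = (1/4)·114/5 + (3/4)·65/3 = 439/20 ≈ 21.950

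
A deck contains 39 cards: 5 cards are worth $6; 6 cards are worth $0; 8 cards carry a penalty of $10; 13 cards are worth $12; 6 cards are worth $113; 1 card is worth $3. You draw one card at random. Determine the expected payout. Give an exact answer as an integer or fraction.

787/39 dollars

E[payout] = (5/39)·6 + (6/39)·0 + (8/39)·(-10) + (13/39)·12 + (6/39)·113 + (1/39)·3 = 787/39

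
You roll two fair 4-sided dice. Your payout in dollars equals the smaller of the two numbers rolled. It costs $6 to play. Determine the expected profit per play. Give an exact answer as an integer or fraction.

Distribution of the smaller of the two numbers rolled: 1 w.p. 7/16, 2 w.p. 5/16, 3 w.p. 3/16, 4 w.p. 1/16
E[payout] = (7/16)·1 + (5/16)·2 + (3/16)·3 + (1/16)·4 = 15/8
Expected profit = 15/8 − 6 = -33/8

-33/8 dollars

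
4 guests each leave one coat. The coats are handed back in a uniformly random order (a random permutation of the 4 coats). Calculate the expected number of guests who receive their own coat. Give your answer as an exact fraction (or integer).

1

Let Xᵢ = 1 if person i gets their own coat. For each i, P(Xᵢ=1) = 1/4.
By linearity of expectation, E[X₁+…+X_4] = 4·(1/4) = 1.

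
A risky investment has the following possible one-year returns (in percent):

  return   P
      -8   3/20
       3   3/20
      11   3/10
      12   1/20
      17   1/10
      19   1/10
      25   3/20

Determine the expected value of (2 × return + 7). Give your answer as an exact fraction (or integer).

28

E[2x+7] = (3/20)·(-9) + (3/20)·13 + (3/10)·29 + (1/20)·31 + (1/10)·41 + (1/10)·45 + (3/20)·57
     = 28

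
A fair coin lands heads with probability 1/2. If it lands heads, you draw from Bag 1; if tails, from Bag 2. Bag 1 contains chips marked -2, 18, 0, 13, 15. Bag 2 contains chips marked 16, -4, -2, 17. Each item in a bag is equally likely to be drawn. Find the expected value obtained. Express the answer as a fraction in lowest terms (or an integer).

E[X | Bag 1] = (-2 + 18 + 0 + 13 + 15)/5 = 44/5
E[X | Bag 2] = (16 − 4 − 2 + 17)/4 = 27/4
E[X] = (1/2)·44/5 + (1/2)·27/4 = 311/40

311/40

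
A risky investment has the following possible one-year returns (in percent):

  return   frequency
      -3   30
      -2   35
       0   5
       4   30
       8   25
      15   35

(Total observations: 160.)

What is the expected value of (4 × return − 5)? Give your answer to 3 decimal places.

Total = 160, so P(return=-3) = 30/160, etc.
E[4x-5] = (3/16)·(-17) + (7/32)·(-13) + (1/32)·(-5) + (3/16)·11 + (5/32)·27 + (7/32)·55
     = 97/8 ≈ 12.125

12.125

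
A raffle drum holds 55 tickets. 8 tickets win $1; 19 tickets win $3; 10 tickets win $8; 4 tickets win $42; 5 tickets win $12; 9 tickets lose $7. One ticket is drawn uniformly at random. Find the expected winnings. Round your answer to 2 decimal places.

$5.64

E[payout] = (8/55)·1 + (19/55)·3 + (10/55)·8 + (4/55)·42 + (5/55)·12 + (9/55)·(-7) = 62/11
≈ $5.64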